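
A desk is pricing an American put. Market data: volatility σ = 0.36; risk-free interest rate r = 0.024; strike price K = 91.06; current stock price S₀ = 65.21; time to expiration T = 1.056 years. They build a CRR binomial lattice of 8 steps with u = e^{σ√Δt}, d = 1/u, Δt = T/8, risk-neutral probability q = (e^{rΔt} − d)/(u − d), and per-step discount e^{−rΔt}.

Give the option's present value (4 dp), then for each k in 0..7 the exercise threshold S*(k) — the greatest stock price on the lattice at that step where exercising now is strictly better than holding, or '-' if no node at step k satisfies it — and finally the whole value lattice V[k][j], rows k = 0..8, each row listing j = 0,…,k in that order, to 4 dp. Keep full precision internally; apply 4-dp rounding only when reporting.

price = 27.5764
boundary = - - 50.2004 57.2151 50.2004 57.2151 65.2100 74.3220
tree:
27.5764
34.0734 20.7047
40.8596 26.9307 14.0819
47.0142 33.8449 19.6020 8.1816
52.4143 40.8596 26.3170 12.4408 3.6114
57.1524 47.0142 33.8449 18.3178 6.1421 0.8876
61.3095 52.4143 40.8596 25.8500 10.2610 1.7106 0.0000
64.9570 57.1524 47.0142 33.8449 16.7380 3.2965 0.0000 0.0000
68.1573 61.3095 52.4143 40.8596 25.8500 6.3527 0.0000 0.0000 0.0000

Δt=0.13200  u=1.13973  d=0.87740  q=0.47944  discount=0.99684
step 8 (expiry): payoffs max(K−S,0) = 68.1573 61.3095 52.4143 40.8596 25.8500 6.3527 0.0000 0.0000 0.0000
step 7: (k=7,j=0): S=26.1030, (K−S)⁺=64.9570, hold=64.6689 ⇒ V=64.9570 exercise | (k=7,j=1): S=33.9076, (K−S)⁺=57.1524, hold=56.8643 ⇒ V=57.1524 exercise | (k=7,j=2): S=44.0458, (K−S)⁺=47.0142, hold=46.7262 ⇒ V=47.0142 exercise | (k=7,j=3): S=57.2151, (K−S)⁺=33.8449, hold=33.5569 ⇒ V=33.8449 exercise | (k=7,j=4): S=74.3220, (K−S)⁺=16.7380, hold=16.4500 ⇒ V=16.7380 exercise | (k=7,j=5): S=96.5438, (K−S)⁺=0.0000, hold=3.2965 ⇒ V=3.2965 continue | (k=7,j=6): S=125.4096, (K−S)⁺=0.0000, hold=0.0000 ⇒ V=0.0000 continue | (k=7,j=7): S=162.9062, (K−S)⁺=0.0000, hold=0.0000 ⇒ V=0.0000 continue  boundary S*=74.3220
step 6: (k=6,j=0): S=29.7505, (K−S)⁺=61.3095, hold=61.0215 ⇒ V=61.3095 exercise | (k=6,j=1): S=38.6457, (K−S)⁺=52.4143, hold=52.1263 ⇒ V=52.4143 exercise | (k=6,j=2): S=50.2004, (K−S)⁺=40.8596, hold=40.5715 ⇒ V=40.8596 exercise | (k=6,j=3): S=65.2100, (K−S)⁺=25.8500, hold=25.5620 ⇒ V=25.8500 exercise | (k=6,j=4): S=84.7073, (K−S)⁺=6.3527, hold=10.2610 ⇒ V=10.2610 continue | (k=6,j=5): S=110.0342, (K−S)⁺=0.0000, hold=1.7106 ⇒ V=1.7106 continue | (k=6,j=6): S=142.9335, (K−S)⁺=0.0000, hold=0.0000 ⇒ V=0.0000 continue  boundary S*=65.2100
step 5: (k=5,j=0): S=33.9076, (K−S)⁺=57.1524, hold=56.8643 ⇒ V=57.1524 exercise | (k=5,j=1): S=44.0458, (K−S)⁺=47.0142, hold=46.7262 ⇒ V=47.0142 exercise | (k=5,j=2): S=57.2151, (K−S)⁺=33.8449, hold=33.5569 ⇒ V=33.8449 exercise | (k=5,j=3): S=74.3220, (K−S)⁺=16.7380, hold=18.3178 ⇒ V=18.3178 continue | (k=5,j=4): S=96.5438, (K−S)⁺=0.0000, hold=6.1421 ⇒ V=6.1421 continue | (k=5,j=5): S=125.4096, (K−S)⁺=0.0000, hold=0.8876 ⇒ V=0.8876 continue  boundary S*=57.2151
step 4: (k=4,j=0): S=38.6457, (K−S)⁺=52.4143, hold=52.1263 ⇒ V=52.4143 exercise | (k=4,j=1): S=50.2004, (K−S)⁺=40.8596, hold=40.5715 ⇒ V=40.8596 exercise | (k=4,j=2): S=65.2100, (K−S)⁺=25.8500, hold=26.3170 ⇒ V=26.3170 continue | (k=4,j=3): S=84.7073, (K−S)⁺=6.3527, hold=12.4408 ⇒ V=12.4408 continue | (k=4,j=4): S=110.0342, (K−S)⁺=0.0000, hold=3.6114 ⇒ V=3.6114 continue  boundary S*=50.2004
step 3: (k=3,j=0): S=44.0458, (K−S)⁺=47.0142, hold=46.7262 ⇒ V=47.0142 exercise | (k=3,j=1): S=57.2151, (K−S)⁺=33.8449, hold=33.7801 ⇒ V=33.8449 exercise | (k=3,j=2): S=74.3220, (K−S)⁺=16.7380, hold=19.6020 ⇒ V=19.6020 continue | (k=3,j=3): S=96.5438, (K−S)⁺=0.0000, hold=8.1816 ⇒ V=8.1816 continue  boundary S*=57.2151
step 2: (k=2,j=0): S=50.2004, (K−S)⁺=40.8596, hold=40.5715 ⇒ V=40.8596 exercise | (k=2,j=1): S=65.2100, (K−S)⁺=25.8500, hold=26.9307 ⇒ V=26.9307 continue | (k=2,j=2): S=84.7073, (K−S)⁺=6.3527, hold=14.0819 ⇒ V=14.0819 continue  boundary S*=50.2004
step 1: (k=1,j=0): S=57.2151, (K−S)⁺=33.8449, hold=34.0734 ⇒ V=34.0734 continue | (k=1,j=1): S=74.3220, (K−S)⁺=16.7380, hold=20.7047 ⇒ V=20.7047 continue  boundary S*=-
step 0: (k=0,j=0): S=65.2100, (K−S)⁺=25.8500, hold=27.5764 ⇒ V=27.5764 continue  boundary S*=-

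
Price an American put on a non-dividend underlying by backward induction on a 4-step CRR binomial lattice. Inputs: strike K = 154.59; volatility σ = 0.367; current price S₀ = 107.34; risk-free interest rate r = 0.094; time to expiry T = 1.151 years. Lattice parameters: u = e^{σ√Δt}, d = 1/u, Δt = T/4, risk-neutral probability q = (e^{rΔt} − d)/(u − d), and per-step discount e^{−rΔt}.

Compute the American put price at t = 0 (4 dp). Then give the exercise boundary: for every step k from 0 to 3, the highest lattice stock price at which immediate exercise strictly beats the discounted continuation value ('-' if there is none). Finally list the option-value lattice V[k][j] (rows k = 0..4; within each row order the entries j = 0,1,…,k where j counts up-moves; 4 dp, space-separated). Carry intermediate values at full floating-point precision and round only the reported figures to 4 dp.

Δt=0.28775  u=1.21758  d=0.82130  q=0.52013  discount=0.97331
step 4 (expiry): payoffs max(K−S,0) = 105.7509 82.1856 47.2500 0.0000 0.0000
step 3: (k=3,j=0): S=59.4657, (K−S)⁺=95.1243, hold=90.9989 ⇒ V=95.1243 exercise | (k=3,j=1): S=88.1583, (K−S)⁺=66.4317, hold=62.3063 ⇒ V=66.4317 exercise | (k=3,j=2): S=130.6953, (K−S)⁺=23.8947, hold=22.0689 ⇒ V=23.8947 exercise | (k=3,j=3): S=193.7567, (K−S)⁺=0.0000, hold=0.0000 ⇒ V=0.0000 continue  boundary S*=130.6953
step 2: (k=2,j=0): S=72.4044, (K−S)⁺=82.1856, hold=78.0602 ⇒ V=82.1856 exercise | (k=2,j=1): S=107.3400, (K−S)⁺=47.2500, hold=43.1246 ⇒ V=47.2500 exercise | (k=2,j=2): S=159.1323, (K−S)⁺=0.0000, hold=11.1604 ⇒ V=11.1604 continue  boundary S*=107.3400
step 1: (k=1,j=0): S=88.1583, (K−S)⁺=66.4317, hold=62.3063 ⇒ V=66.4317 exercise | (k=1,j=1): S=130.6953, (K−S)⁺=23.8947, hold=27.7188 ⇒ V=27.7188 continue  boundary S*=88.1583
step 0: (k=0,j=0): S=107.3400, (K−S)⁺=47.2500, hold=45.0606 ⇒ V=47.2500 exercise  boundary S*=107.3400

price = 47.2500
boundary = 107.3400 88.1583 107.3400 130.6953
tree:
47.2500
66.4317 27.7188
82.1856 47.2500 11.1604
95.1243 66.4317 23.8947 0.0000
105.7509 82.1856 47.2500 0.0000 0.0000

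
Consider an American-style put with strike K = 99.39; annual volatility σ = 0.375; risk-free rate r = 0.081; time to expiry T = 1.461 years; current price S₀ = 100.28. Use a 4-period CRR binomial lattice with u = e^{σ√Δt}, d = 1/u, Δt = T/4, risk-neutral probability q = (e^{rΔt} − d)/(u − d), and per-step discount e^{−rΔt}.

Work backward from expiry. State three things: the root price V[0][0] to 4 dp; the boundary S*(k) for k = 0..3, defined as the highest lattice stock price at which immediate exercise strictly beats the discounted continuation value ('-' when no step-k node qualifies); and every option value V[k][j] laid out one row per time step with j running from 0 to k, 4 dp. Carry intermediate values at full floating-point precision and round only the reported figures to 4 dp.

price = 12.4583
boundary = - - 63.7326 79.9444
tree:
12.4583
21.5687 4.4139
35.6574 9.2644 0.0000
48.5816 19.4456 0.0000 0.0000
58.8849 35.6574 0.0000 0.0000 0.0000

params: Δt=0.36525 u=1.25437 d=0.79721 q=0.50926 e^(-rΔt)=0.97085
t_4 payoffs: 58.8849 35.6574 0.0000 0.0000 0.0000
t_3: node(3,0) S=50.8084 payoff=48.5816 vs cont=45.6842 → 48.5816 [stop]  node(3,1) S=79.9444 payoff=19.4456 vs cont=16.9882 → 19.4456 [stop]  node(3,2) S=125.7884 payoff=0.0000 vs cont=0.0000 → 0.0000 [wait]  node(3,3) S=197.9215 payoff=0.0000 vs cont=0.0000 → 0.0000 [wait]  ⇒ S*(3)=79.9444
t_2: node(2,0) S=63.7326 payoff=35.6574 vs cont=32.7599 → 35.6574 [stop]  node(2,1) S=100.2800 payoff=0.0000 vs cont=9.2644 → 9.2644 [wait]  node(2,2) S=157.7854 payoff=0.0000 vs cont=0.0000 → 0.0000 [wait]  ⇒ S*(2)=63.7326
t_1: node(1,0) S=79.9444 payoff=19.4456 vs cont=21.5687 → 21.5687 [wait]  node(1,1) S=125.7884 payoff=0.0000 vs cont=4.4139 → 4.4139 [wait]  ⇒ S*(1)=-
t_0: node(0,0) S=100.2800 payoff=0.0000 vs cont=12.4583 → 12.4583 [wait]  ⇒ S*(0)=-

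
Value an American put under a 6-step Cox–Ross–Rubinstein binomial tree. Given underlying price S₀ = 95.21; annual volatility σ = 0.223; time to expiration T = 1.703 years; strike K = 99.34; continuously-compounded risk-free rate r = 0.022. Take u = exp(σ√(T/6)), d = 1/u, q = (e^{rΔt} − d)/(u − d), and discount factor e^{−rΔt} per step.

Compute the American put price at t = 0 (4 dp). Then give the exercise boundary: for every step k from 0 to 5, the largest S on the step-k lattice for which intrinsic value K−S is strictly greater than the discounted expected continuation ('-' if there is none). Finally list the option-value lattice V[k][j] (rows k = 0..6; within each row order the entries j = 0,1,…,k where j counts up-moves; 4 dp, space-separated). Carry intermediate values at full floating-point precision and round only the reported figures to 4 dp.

price = 11.9158
boundary = - - - 66.6642 75.0740 84.5446
tree:
11.9158
17.3727 6.5352
24.3876 10.4818 2.6175
32.6758 16.2947 4.7224 0.5170
40.1435 24.2660 8.4208 1.0335 0.0000
46.7746 32.6758 14.7954 2.0660 0.0000 0.0000
52.6630 40.1435 24.2660 4.1300 0.0000 0.0000 0.0000

Δt=0.28383, u=1.12615, d=0.88798, q=0.49663, disc=e^(-rΔt)=0.99378
k=6 terminal: V=max(K-S,0) → 52.6630 40.1435 24.2660 4.1300 0.0000 0.0000 0.0000
k=5: j=0 S=52.5654 intr=46.7746 cont=46.1563 V=46.7746[EX]; j=1 S=66.6642 intr=32.6758 cont=32.0574 V=32.6758[EX]; j=2 S=84.5446 intr=14.7954 cont=14.1770 V=14.7954[EX]; j=3 S=107.2208 intr=0.0000 cont=2.0660 V=2.0660[hold]; j=4 S=135.9791 intr=0.0000 cont=0.0000 V=0.0000[hold]; j=5 S=172.4509 intr=0.0000 cont=0.0000 V=0.0000[hold]  S*(5)=84.5446
k=4: j=0 S=59.1965 intr=40.1435 cont=39.5251 V=40.1435[EX]; j=1 S=75.0740 intr=24.2660 cont=23.6476 V=24.2660[EX]; j=2 S=95.2100 intr=4.1300 cont=8.4208 V=8.4208[hold]; j=3 S=120.7468 intr=0.0000 cont=1.0335 V=1.0335[hold]; j=4 S=153.1330 intr=0.0000 cont=0.0000 V=0.0000[hold]  S*(4)=75.0740
k=3: j=0 S=66.6642 intr=32.6758 cont=32.0574 V=32.6758[EX]; j=1 S=84.5446 intr=14.7954 cont=16.2947 V=16.2947[hold]; j=2 S=107.2208 intr=0.0000 cont=4.7224 V=4.7224[hold]; j=3 S=135.9791 intr=0.0000 cont=0.5170 V=0.5170[hold]  S*(3)=66.6642
k=2: j=0 S=75.0740 intr=24.2660 cont=24.3876 V=24.3876[hold]; j=1 S=95.2100 intr=4.1300 cont=10.4818 V=10.4818[hold]; j=2 S=120.7468 intr=0.0000 cont=2.6175 V=2.6175[hold]  S*(2)=-
k=1: j=0 S=84.5446 intr=14.7954 cont=17.3727 V=17.3727[hold]; j=1 S=107.2208 intr=0.0000 cont=6.5352 V=6.5352[hold]  S*(1)=-
k=0: j=0 S=95.2100 intr=4.1300 cont=11.9158 V=11.9158[hold]  S*(0)=-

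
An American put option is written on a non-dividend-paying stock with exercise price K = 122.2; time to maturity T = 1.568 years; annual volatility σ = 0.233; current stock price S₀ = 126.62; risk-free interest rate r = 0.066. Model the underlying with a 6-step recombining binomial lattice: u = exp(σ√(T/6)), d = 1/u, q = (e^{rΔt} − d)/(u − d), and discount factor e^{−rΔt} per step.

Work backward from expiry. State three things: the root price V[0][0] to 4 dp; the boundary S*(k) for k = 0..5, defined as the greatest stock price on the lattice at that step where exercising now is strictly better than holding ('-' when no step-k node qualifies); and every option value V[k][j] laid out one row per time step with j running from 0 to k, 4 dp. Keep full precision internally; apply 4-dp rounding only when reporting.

price = 7.9883
boundary = - - 99.7800 88.5756 99.7800 88.5756
tree:
7.9883
13.6390 3.4906
22.4200 6.6891 0.9118
33.6244 12.4818 2.0304 0.0000
43.5707 22.4200 4.5213 0.0000 0.0000
52.4000 33.6244 10.0682 0.0000 0.0000 0.0000
60.2380 43.5707 22.4200 0.0000 0.0000 0.0000 0.0000

Δt=0.26133  u=1.12650  d=0.88771  q=0.54312  discount=0.98290
step 6 (expiry): payoffs max(K−S,0) = 60.2380 43.5707 22.4200 0.0000 0.0000 0.0000 0.0000
step 5: (k=5,j=0): S=69.8000, (K−S)⁺=52.4000, hold=50.3104 ⇒ V=52.4000 exercise | (k=5,j=1): S=88.5756, (K−S)⁺=33.6244, hold=31.5348 ⇒ V=33.6244 exercise | (k=5,j=2): S=112.4017, (K−S)⁺=9.7983, hold=10.0682 ⇒ V=10.0682 continue | (k=5,j=3): S=142.6368, (K−S)⁺=0.0000, hold=0.0000 ⇒ V=0.0000 continue | (k=5,j=4): S=181.0050, (K−S)⁺=0.0000, hold=0.0000 ⇒ V=0.0000 continue | (k=5,j=5): S=229.6939, (K−S)⁺=0.0000, hold=0.0000 ⇒ V=0.0000 continue  boundary S*=88.5756
step 4: (k=4,j=0): S=78.6293, (K−S)⁺=43.5707, hold=41.4810 ⇒ V=43.5707 exercise | (k=4,j=1): S=99.7800, (K−S)⁺=22.4200, hold=20.4744 ⇒ V=22.4200 exercise | (k=4,j=2): S=126.6200, (K−S)⁺=0.0000, hold=4.5213 ⇒ V=4.5213 continue | (k=4,j=3): S=160.6798, (K−S)⁺=0.0000, hold=0.0000 ⇒ V=0.0000 continue | (k=4,j=4): S=203.9013, (K−S)⁺=0.0000, hold=0.0000 ⇒ V=0.0000 continue  boundary S*=99.7800
step 3: (k=3,j=0): S=88.5756, (K−S)⁺=33.6244, hold=31.5348 ⇒ V=33.6244 exercise | (k=3,j=1): S=112.4017, (K−S)⁺=9.7983, hold=12.4818 ⇒ V=12.4818 continue | (k=3,j=2): S=142.6368, (K−S)⁺=0.0000, hold=2.0304 ⇒ V=2.0304 continue | (k=3,j=3): S=181.0050, (K−S)⁺=0.0000, hold=0.0000 ⇒ V=0.0000 continue  boundary S*=88.5756
step 2: (k=2,j=0): S=99.7800, (K−S)⁺=22.4200, hold=21.7629 ⇒ V=22.4200 exercise | (k=2,j=1): S=126.6200, (K−S)⁺=0.0000, hold=6.6891 ⇒ V=6.6891 continue | (k=2,j=2): S=160.6798, (K−S)⁺=0.0000, hold=0.9118 ⇒ V=0.9118 continue  boundary S*=99.7800
step 1: (k=1,j=0): S=112.4017, (K−S)⁺=9.7983, hold=13.6390 ⇒ V=13.6390 continue | (k=1,j=1): S=142.6368, (K−S)⁺=0.0000, hold=3.4906 ⇒ V=3.4906 continue  boundary S*=-
step 0: (k=0,j=0): S=126.6200, (K−S)⁺=0.0000, hold=7.9883 ⇒ V=7.9883 continue  boundary S*=-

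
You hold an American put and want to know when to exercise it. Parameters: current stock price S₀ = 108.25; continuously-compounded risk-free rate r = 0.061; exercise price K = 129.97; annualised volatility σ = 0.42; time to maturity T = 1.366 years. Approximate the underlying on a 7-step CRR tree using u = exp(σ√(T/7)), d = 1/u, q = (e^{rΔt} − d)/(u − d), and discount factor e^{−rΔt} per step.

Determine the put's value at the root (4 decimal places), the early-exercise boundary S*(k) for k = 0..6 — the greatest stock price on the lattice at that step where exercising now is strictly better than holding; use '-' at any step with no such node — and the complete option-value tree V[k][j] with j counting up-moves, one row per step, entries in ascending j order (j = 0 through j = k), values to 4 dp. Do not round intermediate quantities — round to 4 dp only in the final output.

price = 30.1219
boundary = - - 74.6920 62.0437 74.6920 89.9189 108.2500
tree:
30.1219
41.5635 18.7555
55.2780 28.0739 9.3560
67.9263 40.3985 15.7226 2.8488
78.4328 55.2780 25.6472 5.6069 0.0000
87.1601 67.9263 40.0511 11.0355 0.0000 0.0000
94.4096 78.4328 55.2780 21.7200 0.0000 0.0000 0.0000
100.4314 87.1601 67.9263 40.0511 0.0000 0.0000 0.0000 0.0000

Δt=0.19514, u=1.20386, d=0.83066, q=0.48584, disc=e^(-rΔt)=0.98817
k=7 terminal: V=max(K-S,0) → 100.4314 87.1601 67.9263 40.0511 0.0000 0.0000 0.0000 0.0000
k=6: j=0 S=35.5604 intr=94.4096 cont=92.8716 V=94.4096[EX]; j=1 S=51.5372 intr=78.4328 cont=76.8949 V=78.4328[EX]; j=2 S=74.6920 intr=55.2780 cont=53.7400 V=55.2780[EX]; j=3 S=108.2500 intr=21.7200 cont=20.3492 V=21.7200[EX]; j=4 S=156.8850 intr=0.0000 cont=0.0000 V=0.0000[hold]; j=5 S=227.3710 intr=0.0000 cont=0.0000 V=0.0000[hold]; j=6 S=329.5252 intr=0.0000 cont=0.0000 V=0.0000[hold]  S*(6)=108.2500
k=5: j=0 S=42.8099 intr=87.1601 cont=85.6222 V=87.1601[EX]; j=1 S=62.0437 intr=67.9263 cont=66.3884 V=67.9263[EX]; j=2 S=89.9189 intr=40.0511 cont=38.5131 V=40.0511[EX]; j=3 S=130.3181 intr=0.0000 cont=11.0355 V=11.0355[hold]; j=4 S=188.8679 intr=0.0000 cont=0.0000 V=0.0000[hold]; j=5 S=273.7233 intr=0.0000 cont=0.0000 V=0.0000[hold]  S*(5)=89.9189
k=4: j=0 S=51.5372 intr=78.4328 cont=76.8949 V=78.4328[EX]; j=1 S=74.6920 intr=55.2780 cont=53.7400 V=55.2780[EX]; j=2 S=108.2500 intr=21.7200 cont=25.6472 V=25.6472[hold]; j=3 S=156.8850 intr=0.0000 cont=5.6069 V=5.6069[hold]; j=4 S=227.3710 intr=0.0000 cont=0.0000 V=0.0000[hold]  S*(4)=74.6920
k=3: j=0 S=62.0437 intr=67.9263 cont=66.3884 V=67.9263[EX]; j=1 S=89.9189 intr=40.0511 cont=40.3985 V=40.3985[hold]; j=2 S=130.3181 intr=0.0000 cont=15.7226 V=15.7226[hold]; j=3 S=188.8679 intr=0.0000 cont=2.8488 V=2.8488[hold]  S*(3)=62.0437
k=2: j=0 S=74.6920 intr=55.2780 cont=53.9068 V=55.2780[EX]; j=1 S=108.2500 intr=21.7200 cont=28.0739 V=28.0739[hold]; j=2 S=156.8850 intr=0.0000 cont=9.3560 V=9.3560[hold]  S*(2)=74.6920
k=1: j=0 S=89.9189 intr=40.0511 cont=41.5635 V=41.5635[hold]; j=1 S=130.3181 intr=0.0000 cont=18.7555 V=18.7555[hold]  S*(1)=-
k=0: j=0 S=108.2500 intr=21.7200 cont=30.1219 V=30.1219[hold]  S*(0)=-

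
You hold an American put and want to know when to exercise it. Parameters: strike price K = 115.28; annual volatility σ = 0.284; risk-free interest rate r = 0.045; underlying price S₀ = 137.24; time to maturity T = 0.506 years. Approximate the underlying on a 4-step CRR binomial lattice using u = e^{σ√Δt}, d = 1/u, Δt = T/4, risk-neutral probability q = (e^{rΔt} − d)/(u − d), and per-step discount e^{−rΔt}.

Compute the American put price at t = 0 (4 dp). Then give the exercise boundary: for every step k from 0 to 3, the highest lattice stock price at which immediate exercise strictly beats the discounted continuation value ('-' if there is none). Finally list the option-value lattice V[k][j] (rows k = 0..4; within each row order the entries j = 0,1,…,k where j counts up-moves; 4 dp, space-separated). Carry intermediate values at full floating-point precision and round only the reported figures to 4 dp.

price = 2.2492
boundary = - - - 101.3624
tree:
2.2492
4.1672 0.3795
7.6552 0.7679 0.0000
13.9176 1.5538 0.0000 0.0000
23.6561 3.1441 0.0000 0.0000 0.0000

Δt=0.12650, u=1.10629, d=0.90392, q=0.50298, disc=e^(-rΔt)=0.99432
k=4 terminal: V=max(K-S,0) → 23.6561 3.1441 0.0000 0.0000 0.0000
k=3: j=0 S=101.3624 intr=13.9176 cont=13.2633 V=13.9176[EX]; j=1 S=124.0546 intr=0.0000 cont=1.5538 V=1.5538[hold]; j=2 S=151.8269 intr=0.0000 cont=0.0000 V=0.0000[hold]; j=3 S=185.8167 intr=0.0000 cont=0.0000 V=0.0000[hold]  S*(3)=101.3624
k=2: j=0 S=112.1359 intr=3.1441 cont=7.6552 V=7.6552[hold]; j=1 S=137.2400 intr=0.0000 cont=0.7679 V=0.7679[hold]; j=2 S=167.9642 intr=0.0000 cont=0.0000 V=0.0000[hold]  S*(2)=-
k=1: j=0 S=124.0546 intr=0.0000 cont=4.1672 V=4.1672[hold]; j=1 S=151.8269 intr=0.0000 cont=0.3795 V=0.3795[hold]  S*(1)=-
k=0: j=0 S=137.2400 intr=0.0000 cont=2.2492 V=2.2492[hold]  S*(0)=-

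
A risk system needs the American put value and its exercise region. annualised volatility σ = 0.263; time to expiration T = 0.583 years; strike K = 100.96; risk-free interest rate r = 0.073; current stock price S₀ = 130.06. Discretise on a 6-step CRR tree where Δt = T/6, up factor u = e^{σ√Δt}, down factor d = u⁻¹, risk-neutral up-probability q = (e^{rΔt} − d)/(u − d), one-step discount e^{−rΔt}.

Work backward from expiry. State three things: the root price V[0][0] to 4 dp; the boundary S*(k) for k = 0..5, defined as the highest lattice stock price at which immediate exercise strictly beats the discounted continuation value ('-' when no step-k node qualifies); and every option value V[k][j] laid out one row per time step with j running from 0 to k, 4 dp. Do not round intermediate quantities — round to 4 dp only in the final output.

price = 0.7992
boundary = - - - - - 86.3225
tree:
0.7992
1.4970 0.1733
2.7591 0.3658 0.0000
4.9777 0.7722 0.0000 0.0000
8.7208 1.6300 0.0000 0.0000 0.0000
14.6375 3.4406 0.0000 0.0000 0.0000 0.0000
21.4320 7.2625 0.0000 0.0000 0.0000 0.0000 0.0000

params: Δt=0.09717 u=1.08544 d=0.92129 q=0.52288 e^(-rΔt)=0.99293
t_6 payoffs: 21.4320 7.2625 0.0000 0.0000 0.0000 0.0000 0.0000
t_5: node(5,0) S=86.3225 payoff=14.6375 vs cont=13.9240 → 14.6375 [stop]  node(5,1) S=101.7025 payoff=0.0000 vs cont=3.4406 → 3.4406 [wait]  node(5,2) S=119.8229 payoff=0.0000 vs cont=0.0000 → 0.0000 [wait]  node(5,3) S=141.1717 payoff=0.0000 vs cont=0.0000 → 0.0000 [wait]  node(5,4) S=166.3243 payoff=0.0000 vs cont=0.0000 → 0.0000 [wait]  node(5,5) S=195.9583 payoff=0.0000 vs cont=0.0000 → 0.0000 [wait]  ⇒ S*(5)=86.3225
t_4: node(4,0) S=93.6975 payoff=7.2625 vs cont=8.7208 → 8.7208 [wait]  node(4,1) S=110.3915 payoff=0.0000 vs cont=1.6300 → 1.6300 [wait]  node(4,2) S=130.0600 payoff=0.0000 vs cont=0.0000 → 0.0000 [wait]  node(4,3) S=153.2328 payoff=0.0000 vs cont=0.0000 → 0.0000 [wait]  node(4,4) S=180.5343 payoff=0.0000 vs cont=0.0000 → 0.0000 [wait]  ⇒ S*(4)=-
t_3: node(3,0) S=101.7025 payoff=0.0000 vs cont=4.9777 → 4.9777 [wait]  node(3,1) S=119.8229 payoff=0.0000 vs cont=0.7722 → 0.7722 [wait]  node(3,2) S=141.1717 payoff=0.0000 vs cont=0.0000 → 0.0000 [wait]  node(3,3) S=166.3243 payoff=0.0000 vs cont=0.0000 → 0.0000 [wait]  ⇒ S*(3)=-
t_2: node(2,0) S=110.3915 payoff=0.0000 vs cont=2.7591 → 2.7591 [wait]  node(2,1) S=130.0600 payoff=0.0000 vs cont=0.3658 → 0.3658 [wait]  node(2,2) S=153.2328 payoff=0.0000 vs cont=0.0000 → 0.0000 [wait]  ⇒ S*(2)=-
t_1: node(1,0) S=119.8229 payoff=0.0000 vs cont=1.4970 → 1.4970 [wait]  node(1,1) S=141.1717 payoff=0.0000 vs cont=0.1733 → 0.1733 [wait]  ⇒ S*(1)=-
t_0: node(0,0) S=130.0600 payoff=0.0000 vs cont=0.7992 → 0.7992 [wait]  ⇒ S*(0)=-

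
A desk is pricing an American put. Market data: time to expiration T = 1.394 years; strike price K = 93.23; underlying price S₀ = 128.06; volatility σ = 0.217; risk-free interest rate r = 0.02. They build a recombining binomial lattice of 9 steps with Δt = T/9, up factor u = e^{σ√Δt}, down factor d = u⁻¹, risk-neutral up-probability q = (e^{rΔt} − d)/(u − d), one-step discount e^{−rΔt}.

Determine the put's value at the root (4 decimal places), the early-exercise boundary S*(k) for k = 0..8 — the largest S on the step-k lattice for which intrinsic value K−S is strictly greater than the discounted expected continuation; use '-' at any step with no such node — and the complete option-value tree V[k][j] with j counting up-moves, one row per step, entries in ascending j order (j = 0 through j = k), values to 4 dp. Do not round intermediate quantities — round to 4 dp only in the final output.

price = 1.1712
boundary = - - - - - - - 70.4344 76.7140
tree:
1.1712
1.9396 0.4002
3.1543 0.7214 0.0773
5.0184 1.2858 0.1542 0.0000
7.7730 2.2597 0.3074 0.0000 0.0000
11.6449 3.8998 0.6127 0.0000 0.0000 0.0000
16.7291 6.5681 1.2215 0.0000 0.0000 0.0000 0.0000
22.7956 10.6891 2.4350 0.0000 0.0000 0.0000 0.0000 0.0000
28.5611 16.5160 4.8541 0.0000 0.0000 0.0000 0.0000 0.0000 0.0000
33.8547 22.7956 9.6765 0.0000 0.0000 0.0000 0.0000 0.0000 0.0000 0.0000

Δt=0.15489, u=1.08916, d=0.91814, q=0.49680, disc=e^(-rΔt)=0.99691
k=9 terminal: V=max(K-S,0) → 33.8547 22.7956 9.6765 0.0000 0.0000 0.0000 0.0000 0.0000 0.0000 0.0000
k=8: j=0 S=64.6689 intr=28.5611 cont=28.2728 V=28.5611[EX]; j=1 S=76.7140 intr=16.5160 cont=16.2276 V=16.5160[EX]; j=2 S=91.0027 intr=2.2273 cont=4.8541 V=4.8541[hold]; j=3 S=107.9528 intr=0.0000 cont=0.0000 V=0.0000[hold]; j=4 S=128.0600 intr=0.0000 cont=0.0000 V=0.0000[hold]; j=5 S=151.9123 intr=0.0000 cont=0.0000 V=0.0000[hold]; j=6 S=180.2074 intr=0.0000 cont=0.0000 V=0.0000[hold]; j=7 S=213.7726 intr=0.0000 cont=0.0000 V=0.0000[hold]; j=8 S=253.5897 intr=0.0000 cont=0.0000 V=0.0000[hold]  S*(8)=76.7140
k=7: j=0 S=70.4344 intr=22.7956 cont=22.5072 V=22.7956[EX]; j=1 S=83.5535 intr=9.6765 cont=10.6891 V=10.6891[hold]; j=2 S=99.1161 intr=0.0000 cont=2.4350 V=2.4350[hold]; j=3 S=117.5774 intr=0.0000 cont=0.0000 V=0.0000[hold]; j=4 S=139.4772 intr=0.0000 cont=0.0000 V=0.0000[hold]; j=5 S=165.4561 intr=0.0000 cont=0.0000 V=0.0000[hold]; j=6 S=196.2738 intr=0.0000 cont=0.0000 V=0.0000[hold]; j=7 S=232.8316 intr=0.0000 cont=0.0000 V=0.0000[hold]  S*(7)=70.4344
k=6: j=0 S=76.7140 intr=16.5160 cont=16.7291 V=16.7291[hold]; j=1 S=91.0027 intr=2.2273 cont=6.5681 V=6.5681[hold]; j=2 S=107.9528 intr=0.0000 cont=1.2215 V=1.2215[hold]; j=3 S=128.0600 intr=0.0000 cont=0.0000 V=0.0000[hold]; j=4 S=151.9123 intr=0.0000 cont=0.0000 V=0.0000[hold]; j=5 S=180.2074 intr=0.0000 cont=0.0000 V=0.0000[hold]; j=6 S=213.7726 intr=0.0000 cont=0.0000 V=0.0000[hold]  S*(6)=-
k=5: j=0 S=83.5535 intr=9.6765 cont=11.6449 V=11.6449[hold]; j=1 S=99.1161 intr=0.0000 cont=3.8998 V=3.8998[hold]; j=2 S=117.5774 intr=0.0000 cont=0.6127 V=0.6127[hold]; j=3 S=139.4772 intr=0.0000 cont=0.0000 V=0.0000[hold]; j=4 S=165.4561 intr=0.0000 cont=0.0000 V=0.0000[hold]; j=5 S=196.2738 intr=0.0000 cont=0.0000 V=0.0000[hold]  S*(5)=-
k=4: j=0 S=91.0027 intr=2.2273 cont=7.7730 V=7.7730[hold]; j=1 S=107.9528 intr=0.0000 cont=2.2597 V=2.2597[hold]; j=2 S=128.0600 intr=0.0000 cont=0.3074 V=0.3074[hold]; j=3 S=151.9123 intr=0.0000 cont=0.0000 V=0.0000[hold]; j=4 S=180.2074 intr=0.0000 cont=0.0000 V=0.0000[hold]  S*(4)=-
k=3: j=0 S=99.1161 intr=0.0000 cont=5.0184 V=5.0184[hold]; j=1 S=117.5774 intr=0.0000 cont=1.2858 V=1.2858[hold]; j=2 S=139.4772 intr=0.0000 cont=0.1542 V=0.1542[hold]; j=3 S=165.4561 intr=0.0000 cont=0.0000 V=0.0000[hold]  S*(3)=-
k=2: j=0 S=107.9528 intr=0.0000 cont=3.1543 V=3.1543[hold]; j=1 S=128.0600 intr=0.0000 cont=0.7214 V=0.7214[hold]; j=2 S=151.9123 intr=0.0000 cont=0.0773 V=0.0773[hold]  S*(2)=-
k=1: j=0 S=117.5774 intr=0.0000 cont=1.9396 V=1.9396[hold]; j=1 S=139.4772 intr=0.0000 cont=0.4002 V=0.4002[hold]  S*(1)=-
k=0: j=0 S=128.0600 intr=0.0000 cont=1.1712 V=1.1712[hold]  S*(0)=-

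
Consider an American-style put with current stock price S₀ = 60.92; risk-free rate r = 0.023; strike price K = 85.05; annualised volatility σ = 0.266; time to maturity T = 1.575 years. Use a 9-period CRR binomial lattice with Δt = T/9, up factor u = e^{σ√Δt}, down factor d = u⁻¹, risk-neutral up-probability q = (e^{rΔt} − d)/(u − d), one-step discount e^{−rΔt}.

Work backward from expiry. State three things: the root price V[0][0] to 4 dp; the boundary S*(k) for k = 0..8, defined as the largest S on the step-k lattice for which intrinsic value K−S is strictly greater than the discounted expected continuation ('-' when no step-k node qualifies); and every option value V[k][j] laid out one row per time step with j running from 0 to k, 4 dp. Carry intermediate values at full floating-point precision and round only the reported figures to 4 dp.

price = 24.6926
boundary = - 54.5046 48.7649 54.5046 60.9200 54.5046 60.9200 68.0905 76.1049
tree:
24.6926
30.5454 18.8112
36.2851 24.3826 13.1740
41.4205 30.5454 18.1764 8.0820
46.0150 36.2851 24.1300 12.1366 3.9333
50.1257 41.4205 30.5454 17.5370 6.6222 1.1703
53.8035 46.0150 36.2851 24.1300 10.8271 2.3053 0.0000
57.0940 50.1257 41.4205 30.5454 16.9595 4.5410 0.0000 0.0000
60.0380 53.8035 46.0150 36.2851 24.1300 8.9451 0.0000 0.0000 0.0000
62.6720 57.0940 50.1257 41.4205 30.5454 16.9595 0.0000 0.0000 0.0000 0.0000

Δt=0.17500  u=1.11770  d=0.89469  q=0.49029  discount=0.99598
step 9 (expiry): payoffs max(K−S,0) = 62.6720 57.0940 50.1257 41.4205 30.5454 16.9595 0.0000 0.0000 0.0000 0.0000
step 8: (k=8,j=0): S=25.0120, (K−S)⁺=60.0380, hold=59.6964 ⇒ V=60.0380 exercise | (k=8,j=1): S=31.2465, (K−S)⁺=53.8035, hold=53.4619 ⇒ V=53.8035 exercise | (k=8,j=2): S=39.0350, (K−S)⁺=46.0150, hold=45.6734 ⇒ V=46.0150 exercise | (k=8,j=3): S=48.7649, (K−S)⁺=36.2851, hold=35.9435 ⇒ V=36.2851 exercise | (k=8,j=4): S=60.9200, (K−S)⁺=24.1300, hold=23.7884 ⇒ V=24.1300 exercise | (k=8,j=5): S=76.1049, (K−S)⁺=8.9451, hold=8.6096 ⇒ V=8.9451 exercise | (k=8,j=6): S=95.0749, (K−S)⁺=0.0000, hold=0.0000 ⇒ V=0.0000 continue | (k=8,j=7): S=118.7733, (K−S)⁺=0.0000, hold=0.0000 ⇒ V=0.0000 continue | (k=8,j=8): S=148.3787, (K−S)⁺=0.0000, hold=0.0000 ⇒ V=0.0000 continue  boundary S*=76.1049
step 7: (k=7,j=0): S=27.9560, (K−S)⁺=57.0940, hold=56.7524 ⇒ V=57.0940 exercise | (k=7,j=1): S=34.9243, (K−S)⁺=50.1257, hold=49.7841 ⇒ V=50.1257 exercise | (k=7,j=2): S=43.6295, (K−S)⁺=41.4205, hold=41.0788 ⇒ V=41.4205 exercise | (k=7,j=3): S=54.5046, (K−S)⁺=30.5454, hold=30.2037 ⇒ V=30.5454 exercise | (k=7,j=4): S=68.0905, (K−S)⁺=16.9595, hold=16.6179 ⇒ V=16.9595 exercise | (k=7,j=5): S=85.0627, (K−S)⁺=0.0000, hold=4.5410 ⇒ V=4.5410 continue | (k=7,j=6): S=106.2655, (K−S)⁺=0.0000, hold=0.0000 ⇒ V=0.0000 continue | (k=7,j=7): S=132.7532, (K−S)⁺=0.0000, hold=0.0000 ⇒ V=0.0000 continue  boundary S*=68.0905
step 6: (k=6,j=0): S=31.2465, (K−S)⁺=53.8035, hold=53.4619 ⇒ V=53.8035 exercise | (k=6,j=1): S=39.0350, (K−S)⁺=46.0150, hold=45.6734 ⇒ V=46.0150 exercise | (k=6,j=2): S=48.7649, (K−S)⁺=36.2851, hold=35.9435 ⇒ V=36.2851 exercise | (k=6,j=3): S=60.9200, (K−S)⁺=24.1300, hold=23.7884 ⇒ V=24.1300 exercise | (k=6,j=4): S=76.1049, (K−S)⁺=8.9451, hold=10.8271 ⇒ V=10.8271 continue | (k=6,j=5): S=95.0749, (K−S)⁺=0.0000, hold=2.3053 ⇒ V=2.3053 continue | (k=6,j=6): S=118.7733, (K−S)⁺=0.0000, hold=0.0000 ⇒ V=0.0000 continue  boundary S*=60.9200
step 5: (k=5,j=0): S=34.9243, (K−S)⁺=50.1257, hold=49.7841 ⇒ V=50.1257 exercise | (k=5,j=1): S=43.6295, (K−S)⁺=41.4205, hold=41.0788 ⇒ V=41.4205 exercise | (k=5,j=2): S=54.5046, (K−S)⁺=30.5454, hold=30.2037 ⇒ V=30.5454 exercise | (k=5,j=3): S=68.0905, (K−S)⁺=16.9595, hold=17.5370 ⇒ V=17.5370 continue | (k=5,j=4): S=85.0627, (K−S)⁺=0.0000, hold=6.6222 ⇒ V=6.6222 continue | (k=5,j=5): S=106.2655, (K−S)⁺=0.0000, hold=1.1703 ⇒ V=1.1703 continue  boundary S*=54.5046
step 4: (k=4,j=0): S=39.0350, (K−S)⁺=46.0150, hold=45.6734 ⇒ V=46.0150 exercise | (k=4,j=1): S=48.7649, (K−S)⁺=36.2851, hold=35.9435 ⇒ V=36.2851 exercise | (k=4,j=2): S=60.9200, (K−S)⁺=24.1300, hold=24.0703 ⇒ V=24.1300 exercise | (k=4,j=3): S=76.1049, (K−S)⁺=8.9451, hold=12.1366 ⇒ V=12.1366 continue | (k=4,j=4): S=95.0749, (K−S)⁺=0.0000, hold=3.9333 ⇒ V=3.9333 continue  boundary S*=60.9200
step 3: (k=3,j=0): S=43.6295, (K−S)⁺=41.4205, hold=41.0788 ⇒ V=41.4205 exercise | (k=3,j=1): S=54.5046, (K−S)⁺=30.5454, hold=30.2037 ⇒ V=30.5454 exercise | (k=3,j=2): S=68.0905, (K−S)⁺=16.9595, hold=18.1764 ⇒ V=18.1764 continue | (k=3,j=3): S=85.0627, (K−S)⁺=0.0000, hold=8.0820 ⇒ V=8.0820 continue  boundary S*=54.5046
step 2: (k=2,j=0): S=48.7649, (K−S)⁺=36.2851, hold=35.9435 ⇒ V=36.2851 exercise | (k=2,j=1): S=60.9200, (K−S)⁺=24.1300, hold=24.3826 ⇒ V=24.3826 continue | (k=2,j=2): S=76.1049, (K−S)⁺=8.9451, hold=13.1740 ⇒ V=13.1740 continue  boundary S*=48.7649
step 1: (k=1,j=0): S=54.5046, (K−S)⁺=30.5454, hold=30.3271 ⇒ V=30.5454 exercise | (k=1,j=1): S=68.0905, (K−S)⁺=16.9595, hold=18.8112 ⇒ V=18.8112 continue  boundary S*=54.5046
step 0: (k=0,j=0): S=60.9200, (K−S)⁺=24.1300, hold=24.6926 ⇒ V=24.6926 continue  boundary S*=-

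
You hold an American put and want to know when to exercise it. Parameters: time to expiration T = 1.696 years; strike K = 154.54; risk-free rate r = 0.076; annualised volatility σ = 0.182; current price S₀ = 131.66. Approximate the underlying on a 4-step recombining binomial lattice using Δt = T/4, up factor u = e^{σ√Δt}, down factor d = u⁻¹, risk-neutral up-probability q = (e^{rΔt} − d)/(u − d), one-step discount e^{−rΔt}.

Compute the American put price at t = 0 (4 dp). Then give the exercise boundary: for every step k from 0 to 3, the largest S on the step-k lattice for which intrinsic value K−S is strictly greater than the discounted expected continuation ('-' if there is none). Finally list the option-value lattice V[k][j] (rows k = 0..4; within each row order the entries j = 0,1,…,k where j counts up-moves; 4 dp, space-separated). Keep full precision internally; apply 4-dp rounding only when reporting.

params: Δt=0.42400 u=1.12582 d=0.88824 q=0.60825 e^(-rΔt)=0.96829
t_4 payoffs: 72.5839 50.6634 22.8800 0.0000 0.0000
t_3: node(3,0) S=92.2676 payoff=62.2724 vs cont=57.3719 → 62.2724 [stop]  node(3,1) S=116.9461 payoff=37.5939 vs cont=32.6934 → 37.5939 [stop]  node(3,2) S=148.2252 payoff=6.3148 vs cont=8.6789 → 8.6789 [wait]  node(3,3) S=187.8704 payoff=0.0000 vs cont=0.0000 → 0.0000 [wait]  ⇒ S*(3)=116.9461
t_2: node(2,0) S=103.8766 payoff=50.6634 vs cont=45.7629 → 50.6634 [stop]  node(2,1) S=131.6600 payoff=22.8800 vs cont=19.3719 → 22.8800 [stop]  node(2,2) S=166.8746 payoff=0.0000 vs cont=3.2921 → 3.2921 [wait]  ⇒ S*(2)=131.6600
t_1: node(1,0) S=116.9461 payoff=37.5939 vs cont=32.6934 → 37.5939 [stop]  node(1,1) S=148.2252 payoff=6.3148 vs cont=10.6179 → 10.6179 [wait]  ⇒ S*(1)=116.9461
t_0: node(0,0) S=131.6600 payoff=22.8800 vs cont=20.5138 → 22.8800 [stop]  ⇒ S*(0)=131.6600

price = 22.8800
boundary = 131.6600 116.9461 131.6600 116.9461
tree:
22.8800
37.5939 10.6179
50.6634 22.8800 3.2921
62.2724 37.5939 8.6789 0.0000
72.5839 50.6634 22.8800 0.0000 0.0000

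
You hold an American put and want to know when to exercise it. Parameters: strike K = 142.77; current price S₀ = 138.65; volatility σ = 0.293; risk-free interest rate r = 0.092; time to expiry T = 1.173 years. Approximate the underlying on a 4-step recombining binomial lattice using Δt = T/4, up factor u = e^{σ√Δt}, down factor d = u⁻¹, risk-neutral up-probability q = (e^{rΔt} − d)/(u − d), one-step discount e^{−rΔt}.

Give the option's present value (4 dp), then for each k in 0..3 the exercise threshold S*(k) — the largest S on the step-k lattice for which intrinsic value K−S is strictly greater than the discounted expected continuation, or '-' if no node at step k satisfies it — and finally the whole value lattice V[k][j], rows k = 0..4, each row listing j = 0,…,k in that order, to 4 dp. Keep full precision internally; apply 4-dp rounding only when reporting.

Δt=0.29325, u=1.17195, d=0.85328, q=0.54623, disc=e^(-rΔt)=0.97338
k=4 terminal: V=max(K-S,0) → 69.2700 41.8207 4.1200 0.0000 0.0000
k=3: j=0 S=86.1381 intr=56.6319 cont=52.8316 V=56.6319[EX]; j=1 S=118.3073 intr=24.4627 cont=20.6624 V=24.4627[EX]; j=2 S=162.4905 intr=0.0000 cont=1.8198 V=1.8198[hold]; j=3 S=223.1745 intr=0.0000 cont=0.0000 V=0.0000[hold]  S*(3)=118.3073
k=2: j=0 S=100.9493 intr=41.8207 cont=38.0204 V=41.8207[EX]; j=1 S=138.6500 intr=4.1200 cont=11.7725 V=11.7725[hold]; j=2 S=190.4304 intr=0.0000 cont=0.8038 V=0.8038[hold]  S*(2)=100.9493
k=1: j=0 S=118.3073 intr=24.4627 cont=24.7311 V=24.7311[hold]; j=1 S=162.4905 intr=0.0000 cont=5.6272 V=5.6272[hold]  S*(1)=-
k=0: j=0 S=138.6500 intr=4.1200 cont=13.9154 V=13.9154[hold]  S*(0)=-

price = 13.9154
boundary = - - 100.9493 118.3073
tree:
13.9154
24.7311 5.6272
41.8207 11.7725 0.8038
56.6319 24.4627 1.8198 0.0000
69.2700 41.8207 4.1200 0.0000 0.0000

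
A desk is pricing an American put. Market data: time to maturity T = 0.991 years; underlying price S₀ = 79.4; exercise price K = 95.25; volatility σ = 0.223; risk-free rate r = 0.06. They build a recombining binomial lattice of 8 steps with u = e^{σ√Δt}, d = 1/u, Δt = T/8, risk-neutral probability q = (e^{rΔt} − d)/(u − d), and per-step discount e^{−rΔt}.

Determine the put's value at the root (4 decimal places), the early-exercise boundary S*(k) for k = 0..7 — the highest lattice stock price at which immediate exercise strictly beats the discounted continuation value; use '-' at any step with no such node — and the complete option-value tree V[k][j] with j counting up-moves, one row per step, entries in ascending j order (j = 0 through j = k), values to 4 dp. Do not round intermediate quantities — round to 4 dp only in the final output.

price = 16.0031
boundary = - 73.4064 79.4000 73.4064 79.4000 73.4064 79.4000 85.8829
tree:
16.0031
21.8436 11.0053
27.3847 15.8500 6.8276
32.5076 21.8436 10.6045 3.5460
37.2437 27.3847 15.8500 6.0627 1.3451
41.6224 32.5076 21.8436 10.0309 2.5992 0.2424
45.6705 37.2437 27.3847 15.8500 4.9680 0.5172 0.0000
49.4130 41.6224 32.5076 21.8436 9.3671 1.1036 0.0000 0.0000
52.8731 45.6705 37.2437 27.3847 15.8500 2.3548 0.0000 0.0000 0.0000

Δt=0.12387, u=1.08165, d=0.92451, q=0.52786, disc=e^(-rΔt)=0.99260
k=8 terminal: V=max(K-S,0) → 52.8731 45.6705 37.2437 27.3847 15.8500 2.3548 0.0000 0.0000 0.0000
k=7: j=0 S=45.8370 intr=49.4130 cont=48.7077 V=49.4130[EX]; j=1 S=53.6276 intr=41.6224 cont=40.9171 V=41.6224[EX]; j=2 S=62.7424 intr=32.5076 cont=31.8022 V=32.5076[EX]; j=3 S=73.4064 intr=21.8436 cont=21.1382 V=21.8436[EX]; j=4 S=85.8829 intr=9.3671 cont=8.6617 V=9.3671[EX]; j=5 S=100.4800 intr=0.0000 cont=1.1036 V=1.1036[hold]; j=6 S=117.5581 intr=0.0000 cont=0.0000 V=0.0000[hold]; j=7 S=137.5388 intr=0.0000 cont=0.0000 V=0.0000[hold]  S*(7)=85.8829
k=6: j=0 S=49.5795 intr=45.6705 cont=44.9652 V=45.6705[EX]; j=1 S=58.0063 intr=37.2437 cont=36.5384 V=37.2437[EX]; j=2 S=67.8653 intr=27.3847 cont=26.6794 V=27.3847[EX]; j=3 S=79.4000 intr=15.8500 cont=15.1447 V=15.8500[EX]; j=4 S=92.8952 intr=2.3548 cont=4.9680 V=4.9680[hold]; j=5 S=108.6841 intr=0.0000 cont=0.5172 V=0.5172[hold]; j=6 S=127.1566 intr=0.0000 cont=0.0000 V=0.0000[hold]  S*(6)=79.4000
k=5: j=0 S=53.6276 intr=41.6224 cont=40.9171 V=41.6224[EX]; j=1 S=62.7424 intr=32.5076 cont=31.8022 V=32.5076[EX]; j=2 S=73.4064 intr=21.8436 cont=21.1382 V=21.8436[EX]; j=3 S=85.8829 intr=9.3671 cont=10.0309 V=10.0309[hold]; j=4 S=100.4800 intr=0.0000 cont=2.5992 V=2.5992[hold]; j=5 S=117.5581 intr=0.0000 cont=0.2424 V=0.2424[hold]  S*(5)=73.4064
k=4: j=0 S=58.0063 intr=37.2437 cont=36.5384 V=37.2437[EX]; j=1 S=67.8653 intr=27.3847 cont=26.6794 V=27.3847[EX]; j=2 S=79.4000 intr=15.8500 cont=15.4925 V=15.8500[EX]; j=3 S=92.8952 intr=2.3548 cont=6.0627 V=6.0627[hold]; j=4 S=108.6841 intr=0.0000 cont=1.3451 V=1.3451[hold]  S*(4)=79.4000
k=3: j=0 S=62.7424 intr=32.5076 cont=31.8022 V=32.5076[EX]; j=1 S=73.4064 intr=21.8436 cont=21.1382 V=21.8436[EX]; j=2 S=85.8829 intr=9.3671 cont=10.6045 V=10.6045[hold]; j=3 S=100.4800 intr=0.0000 cont=3.5460 V=3.5460[hold]  S*(3)=73.4064
k=2: j=0 S=67.8653 intr=27.3847 cont=26.6794 V=27.3847[EX]; j=1 S=79.4000 intr=15.8500 cont=15.7931 V=15.8500[EX]; j=2 S=92.8952 intr=2.3548 cont=6.8276 V=6.8276[hold]  S*(2)=79.4000
k=1: j=0 S=73.4064 intr=21.8436 cont=21.1382 V=21.8436[EX]; j=1 S=85.8829 intr=9.3671 cont=11.0053 V=11.0053[hold]  S*(1)=73.4064
k=0: j=0 S=79.4000 intr=15.8500 cont=16.0031 V=16.0031[hold]  S*(0)=-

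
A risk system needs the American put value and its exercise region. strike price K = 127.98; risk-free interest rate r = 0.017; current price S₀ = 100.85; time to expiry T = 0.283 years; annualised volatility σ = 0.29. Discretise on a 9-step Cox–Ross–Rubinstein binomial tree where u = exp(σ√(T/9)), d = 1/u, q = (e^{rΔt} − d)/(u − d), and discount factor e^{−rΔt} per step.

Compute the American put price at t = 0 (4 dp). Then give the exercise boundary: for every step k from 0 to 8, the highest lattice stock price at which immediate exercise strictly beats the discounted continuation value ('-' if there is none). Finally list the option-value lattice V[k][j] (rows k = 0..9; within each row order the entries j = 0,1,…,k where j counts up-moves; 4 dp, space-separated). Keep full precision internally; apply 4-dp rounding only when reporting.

price = 27.3028
boundary = - 95.7949 90.9932 95.7949 100.8500 95.7949 100.8500 106.1718 111.7745
tree:
27.3028
32.1851 22.2983
36.9868 27.1731 17.2960
41.5478 32.1851 22.0348 12.4286
45.8801 36.9868 27.1300 16.8050 7.9295
49.9954 41.5478 32.1851 21.8245 11.6477 4.1043
53.9043 45.8801 36.9868 27.1300 16.3776 6.7834 1.3463
57.6173 49.9954 41.5478 32.1851 21.8082 10.7959 2.6535 0.0000
61.1442 53.9043 45.8801 36.9868 27.1300 16.2055 5.2297 0.0000 0.0000
64.4944 57.6173 49.9954 41.5478 32.1851 21.8082 10.3072 0.0000 0.0000 0.0000

Δt=0.03144, u=1.05277, d=0.94988, q=0.49234, disc=e^(-rΔt)=0.99947
k=9 terminal: V=max(K-S,0) → 64.4944 57.6173 49.9954 41.5478 32.1851 21.8082 10.3072 0.0000 0.0000 0.0000
k=8: j=0 S=66.8358 intr=61.1442 cont=61.0758 V=61.1442[EX]; j=1 S=74.0757 intr=53.9043 cont=53.8359 V=53.9043[EX]; j=2 S=82.0999 intr=45.8801 cont=45.8117 V=45.8801[EX]; j=3 S=90.9932 intr=36.9868 cont=36.9184 V=36.9868[EX]; j=4 S=100.8500 intr=27.1300 cont=27.0616 V=27.1300[EX]; j=5 S=111.7745 intr=16.2055 cont=16.1371 V=16.2055[EX]; j=6 S=123.8823 intr=4.0977 cont=5.2297 V=5.2297[hold]; j=7 S=137.3018 intr=0.0000 cont=0.0000 V=0.0000[hold]; j=8 S=152.1748 intr=0.0000 cont=0.0000 V=0.0000[hold]  S*(8)=111.7745
k=7: j=0 S=70.3627 intr=57.6173 cont=57.5489 V=57.6173[EX]; j=1 S=77.9846 intr=49.9954 cont=49.9270 V=49.9954[EX]; j=2 S=86.4322 intr=41.5478 cont=41.4794 V=41.5478[EX]; j=3 S=95.7949 intr=32.1851 cont=32.1167 V=32.1851[EX]; j=4 S=106.1718 intr=21.8082 cont=21.7398 V=21.8082[EX]; j=5 S=117.6728 intr=10.3072 cont=10.7959 V=10.7959[hold]; j=6 S=130.4196 intr=0.0000 cont=2.6535 V=2.6535[hold]; j=7 S=144.5471 intr=0.0000 cont=0.0000 V=0.0000[hold]  S*(7)=106.1718
k=6: j=0 S=74.0757 intr=53.9043 cont=53.8359 V=53.9043[EX]; j=1 S=82.0999 intr=45.8801 cont=45.8117 V=45.8801[EX]; j=2 S=90.9932 intr=36.9868 cont=36.9184 V=36.9868[EX]; j=3 S=100.8500 intr=27.1300 cont=27.0616 V=27.1300[EX]; j=4 S=111.7745 intr=16.2055 cont=16.3776 V=16.3776[hold]; j=5 S=123.8823 intr=4.0977 cont=6.7834 V=6.7834[hold]; j=6 S=137.3018 intr=0.0000 cont=1.3463 V=1.3463[hold]  S*(6)=100.8500
k=5: j=0 S=77.9846 intr=49.9954 cont=49.9270 V=49.9954[EX]; j=1 S=86.4322 intr=41.5478 cont=41.4794 V=41.5478[EX]; j=2 S=95.7949 intr=32.1851 cont=32.1167 V=32.1851[EX]; j=3 S=106.1718 intr=21.8082 cont=21.8245 V=21.8245[hold]; j=4 S=117.6728 intr=10.3072 cont=11.6477 V=11.6477[hold]; j=5 S=130.4196 intr=0.0000 cont=4.1043 V=4.1043[hold]  S*(5)=95.7949
k=4: j=0 S=82.0999 intr=45.8801 cont=45.8117 V=45.8801[EX]; j=1 S=90.9932 intr=36.9868 cont=36.9184 V=36.9868[EX]; j=2 S=100.8500 intr=27.1300 cont=27.0696 V=27.1300[EX]; j=3 S=111.7745 intr=16.2055 cont=16.8050 V=16.8050[hold]; j=4 S=123.8823 intr=4.0977 cont=7.9295 V=7.9295[hold]  S*(4)=100.8500
k=3: j=0 S=86.4322 intr=41.5478 cont=41.4794 V=41.5478[EX]; j=1 S=95.7949 intr=32.1851 cont=32.1167 V=32.1851[EX]; j=2 S=106.1718 intr=21.8082 cont=22.0348 V=22.0348[hold]; j=3 S=117.6728 intr=10.3072 cont=12.4286 V=12.4286[hold]  S*(3)=95.7949
k=2: j=0 S=90.9932 intr=36.9868 cont=36.9184 V=36.9868[EX]; j=1 S=100.8500 intr=27.1300 cont=27.1731 V=27.1731[hold]; j=2 S=111.7745 intr=16.2055 cont=17.2960 V=17.2960[hold]  S*(2)=90.9932
k=1: j=0 S=95.7949 intr=32.1851 cont=32.1379 V=32.1851[EX]; j=1 S=106.1718 intr=21.8082 cont=22.2983 V=22.2983[hold]  S*(1)=95.7949
k=0: j=0 S=100.8500 intr=27.1300 cont=27.3028 V=27.3028[hold]  S*(0)=-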